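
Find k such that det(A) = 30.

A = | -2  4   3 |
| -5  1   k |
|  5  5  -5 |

7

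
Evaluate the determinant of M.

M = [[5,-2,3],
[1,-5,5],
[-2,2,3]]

The determinant is -123.

Expand along row 1:
  + 5 · |-5 5; 2 3| = 5·(-15 − 10) = -125
  − (-2) · |1 5; -2 3| = −(-2)·(3 − (-10)) = 26
  + 3 · |1 -5; -2 2| = 3·(2 − 10) = -24
Sum: (-125) + (26) + (-24) = -123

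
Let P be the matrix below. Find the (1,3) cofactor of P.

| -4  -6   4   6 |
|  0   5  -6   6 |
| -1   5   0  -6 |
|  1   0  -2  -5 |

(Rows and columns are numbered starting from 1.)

-85

Delete row 1 and column 3; the remaining 3×3 submatrix is [0 5 6; -1 5 -6; 1 0 -5].
Its determinant is -85.
The cofactor carries sign (−1)^(1+3) = +1, so C_{1,3} = +(-85) = -85.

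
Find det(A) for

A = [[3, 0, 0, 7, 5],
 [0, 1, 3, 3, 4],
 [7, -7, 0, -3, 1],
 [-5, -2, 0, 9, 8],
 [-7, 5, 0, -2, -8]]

det(A) = -7161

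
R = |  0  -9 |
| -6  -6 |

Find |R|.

det(R) = 0·(-6) − (-9)·(-6) = 0 − 54 = -54

-54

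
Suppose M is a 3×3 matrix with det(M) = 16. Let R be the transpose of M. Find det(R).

det(Mᵀ) = det(M).
det(R) = (1)·(16) = 16

The determinant is 16.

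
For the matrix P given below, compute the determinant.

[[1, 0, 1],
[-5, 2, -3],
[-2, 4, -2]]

|P| = -8

Expand along row 1:
  + 1 · |2 -3; 4 -2| = 1·(-4 − (-12)) = 8
  + 1 · |-5 2; -2 4| = 1·(-20 − (-4)) = -16
Sum: (8) + (-16) = -8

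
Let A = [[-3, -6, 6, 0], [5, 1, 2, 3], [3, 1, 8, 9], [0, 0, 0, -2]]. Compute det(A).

|A| = -396

Expand along row 4 (it has 3 zeros):
  + (-2) · M_44   where M_44 = det([-3 -6 6; 5 1 2; 3 1 8]) = 198
det = (+1)·(-2)·(198) = -396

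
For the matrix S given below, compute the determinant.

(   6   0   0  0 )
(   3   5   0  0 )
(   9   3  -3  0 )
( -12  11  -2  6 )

S is lower triangular, so det(S) is the product of the diagonal entries:
det = (6) · (5) · (-3) · (6) = -540

|S| = -540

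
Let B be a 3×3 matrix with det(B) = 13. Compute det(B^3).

det(B^3) = (det B)^3 = (13)^3 = 2197

2197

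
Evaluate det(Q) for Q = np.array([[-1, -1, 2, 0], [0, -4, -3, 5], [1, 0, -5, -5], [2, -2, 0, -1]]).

229

Expand along row 1 (it has 1 zero):
  + (-1) · M_11   where M_11 = det([-4 -3 5; 0 -5 -5; -2 0 -1]) = -100
  − (-1) · M_12   where M_12 = det([0 -3 5; 1 -5 -5; 2 0 -1]) = 77
  + (2) · M_13   where M_13 = det([0 -4 5; 1 0 -5; 2 -2 -1]) = 26
det = (+1)·(-1)·(-100) + (-1)·(-1)·(77) + (+1)·(2)·(26) = 229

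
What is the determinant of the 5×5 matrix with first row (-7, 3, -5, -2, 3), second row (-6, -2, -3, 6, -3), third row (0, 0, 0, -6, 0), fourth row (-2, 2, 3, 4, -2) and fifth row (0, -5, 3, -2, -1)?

Expand along row 3 (it has 4 zeros):
  − (-6) · M_34   where M_34 = det([-7 3 -5 3; -6 -2 -3 -3; -2 2 3 -2; 0 -5 3 -1]) = 991
det = (-1)·(-6)·(991) = 5946

5946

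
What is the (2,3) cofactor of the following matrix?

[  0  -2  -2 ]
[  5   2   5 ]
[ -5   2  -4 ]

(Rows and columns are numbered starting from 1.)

10

Delete row 2 and column 3; the remaining 2×2 submatrix is [0 -2; -5 2].
Its determinant is 0·2 − (-2)·(-5) = -10.
The cofactor carries sign (−1)^(2+3) = −1, so C_{2,3} = −(-10) = 10.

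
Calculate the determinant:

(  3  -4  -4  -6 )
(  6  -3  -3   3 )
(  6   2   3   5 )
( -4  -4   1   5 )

Expand along row 1:
  + (3) · M_11   where M_11 = det([-3 -3 3; 2 3 5; -4 1 5]) = 102
  − (-4) · M_12   where M_12 = det([6 -3 3; 6 3 5; -4 1 5]) = 264
  + (-4) · M_13   where M_13 = det([6 -3 3; 6 2 5; -4 -4 5]) = 282
  − (-6) · M_14   where M_14 = det([6 -3 -3; 6 2 3; -4 -4 1]) = 186
det = (+1)·(3)·(102) + (-1)·(-4)·(264) + (+1)·(-4)·(282) + (-1)·(-6)·(186) = 1350

1350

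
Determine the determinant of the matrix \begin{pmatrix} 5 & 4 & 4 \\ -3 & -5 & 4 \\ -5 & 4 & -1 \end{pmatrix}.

-295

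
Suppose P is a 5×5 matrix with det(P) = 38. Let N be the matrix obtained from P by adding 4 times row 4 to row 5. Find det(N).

Adding a multiple of one row to another leaves the determinant unchanged.
det(N) = (1)·(38) = 38

38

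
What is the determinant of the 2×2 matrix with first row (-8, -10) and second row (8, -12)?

176

det = (-8)·(-12) − (-10)·8 = 96 − (-80) = 176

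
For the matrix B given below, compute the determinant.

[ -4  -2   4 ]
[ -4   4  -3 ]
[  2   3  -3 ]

-32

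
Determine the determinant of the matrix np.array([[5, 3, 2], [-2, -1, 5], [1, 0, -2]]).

15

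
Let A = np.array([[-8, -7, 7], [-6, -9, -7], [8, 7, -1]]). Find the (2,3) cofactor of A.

The cofactor is 0.

Delete row 2 and column 3; the remaining 2×2 submatrix is [-8 -7; 8 7].
Its determinant is (-8)·7 − (-7)·8 = 0.
The cofactor carries sign (−1)^(2+3) = −1, so C_{2,3} = −(0) = 0.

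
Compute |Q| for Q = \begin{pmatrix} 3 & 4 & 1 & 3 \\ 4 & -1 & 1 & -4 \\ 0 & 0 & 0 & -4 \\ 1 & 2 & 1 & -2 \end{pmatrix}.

Expand along row 3 (it has 3 zeros):
  − (-4) · M_34   where M_34 = det([3 4 1; 4 -1 1; 1 2 1]) = -12
det = (-1)·(-4)·(-12) = -48

The determinant is -48.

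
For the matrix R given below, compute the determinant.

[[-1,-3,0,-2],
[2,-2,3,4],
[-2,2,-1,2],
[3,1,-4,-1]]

Expand along row 1 (it has 1 zero):
  + (-1) · M_11   where M_11 = det([-2 3 4; 2 -1 2; 1 -4 -1]) = -34
  − (-3) · M_12   where M_12 = det([2 3 4; -2 -1 2; 3 -4 -1]) = 74
  − (-2) · M_14   where M_14 = det([2 -2 3; -2 2 -1; 3 1 -4]) = -16
det = (+1)·(-1)·(-34) + (-1)·(-3)·(74) + (-1)·(-2)·(-16) = 224

|R| = 224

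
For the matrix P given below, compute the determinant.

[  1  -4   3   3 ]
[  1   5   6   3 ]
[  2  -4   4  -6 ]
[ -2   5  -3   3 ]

Expand along row 1:
  + (1) · M_11   where M_11 = det([5 6 3; -4 4 -6; 5 -3 3]) = -162
  − (-4) · M_12   where M_12 = det([1 6 3; 2 4 -6; -2 -3 3]) = 36
  + (3) · M_13   where M_13 = det([1 5 3; 2 -4 -6; -2 5 3]) = 54
  − (3) · M_14   where M_14 = det([1 5 6; 2 -4 4; -2 5 -3]) = -6
det = (+1)·(1)·(-162) + (-1)·(-4)·(36) + (+1)·(3)·(54) + (-1)·(3)·(-6) = 162

162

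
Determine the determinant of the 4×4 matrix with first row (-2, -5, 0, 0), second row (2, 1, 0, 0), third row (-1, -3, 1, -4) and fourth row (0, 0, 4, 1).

The matrix is block lower-triangular with a 2×2 block and a 2×2 block on the diagonal, so its determinant equals the product of the determinants of the diagonal blocks.
det of the 2×2 block = 8
det of the 2×2 block = 17
det = (8)·(17) = 136

136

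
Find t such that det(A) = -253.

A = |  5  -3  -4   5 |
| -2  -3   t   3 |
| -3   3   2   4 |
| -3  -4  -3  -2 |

Expanding along the column containing t, det(A) is linear in t: det(A) = (-209)·t + (-671).
Set (-209)·t + (-671) = -253  ⇒  (-209)·t = 418  ⇒  t = -2.

t = -2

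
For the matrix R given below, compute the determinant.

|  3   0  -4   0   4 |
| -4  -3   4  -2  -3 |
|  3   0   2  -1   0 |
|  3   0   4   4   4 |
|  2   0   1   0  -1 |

528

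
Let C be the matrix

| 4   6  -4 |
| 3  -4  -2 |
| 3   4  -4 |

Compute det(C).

36

Expand along column 1:
  + 4 · |-4 -2; 4 -4| = 4·(16 − (-8)) = 96
  − 3 · |6 -4; 4 -4| = −3·(-24 − (-16)) = 24
  + 3 · |6 -4; -4 -2| = 3·(-12 − 16) = -84
Sum: (96) + (24) + (-84) = 36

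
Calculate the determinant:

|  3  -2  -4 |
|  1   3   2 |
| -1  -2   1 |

23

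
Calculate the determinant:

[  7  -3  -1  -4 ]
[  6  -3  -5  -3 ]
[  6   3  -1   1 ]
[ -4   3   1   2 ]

Expand along row 1:
  + (7) · M_11   where M_11 = det([-3 -5 -3; 3 -1 1; 3 1 2]) = 6
  − (-3) · M_12   where M_12 = det([6 -5 -3; 6 -1 1; -4 1 2]) = 56
  + (-1) · M_13   where M_13 = det([6 -3 -3; 6 3 1; -4 3 2]) = -24
  − (-4) · M_14   where M_14 = det([6 -3 -5; 6 3 -1; -4 3 1]) = -108
det = (+1)·(7)·(6) + (-1)·(-3)·(56) + (+1)·(-1)·(-24) + (-1)·(-4)·(-108) = -198

The determinant is -198.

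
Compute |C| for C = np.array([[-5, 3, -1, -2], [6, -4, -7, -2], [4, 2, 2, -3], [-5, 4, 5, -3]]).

Expand along row 1:
  + (-5) · M_11   where M_11 = det([-4 -7 -2; 2 2 -3; 4 5 -3]) = 2
  − (3) · M_12   where M_12 = det([6 -7 -2; 4 2 -3; -5 5 -3]) = -195
  + (-1) · M_13   where M_13 = det([6 -4 -2; 4 2 -3; -5 4 -3]) = -124
  − (-2) · M_14   where M_14 = det([6 -4 -7; 4 2 2; -5 4 5]) = -50
det = (+1)·(-5)·(2) + (-1)·(3)·(-195) + (+1)·(-1)·(-124) + (-1)·(-2)·(-50) = 599

The determinant is 599.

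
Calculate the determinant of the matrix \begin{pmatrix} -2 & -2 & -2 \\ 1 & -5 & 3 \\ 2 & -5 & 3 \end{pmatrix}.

-16

Expand along row 1:
  + (-2) · |-5 3; -5 3| = (-2)·(-15 − (-15)) = 0
  − (-2) · |1 3; 2 3| = −(-2)·(3 − 6) = -6
  + (-2) · |1 -5; 2 -5| = (-2)·(-5 − (-10)) = -10
Sum: (0) + (-6) + (-10) = -16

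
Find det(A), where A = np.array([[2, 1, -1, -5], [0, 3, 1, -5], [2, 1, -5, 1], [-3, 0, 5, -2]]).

Expand along row 2 (it has 1 zero):
  + (3) · M_22   where M_22 = det([2 -1 -5; 2 -5 1; -3 5 -2]) = 34
  − (1) · M_23   where M_23 = det([2 1 -5; 2 1 1; -3 0 -2]) = -18
  + (-5) · M_24   where M_24 = det([2 1 -1; 2 1 -5; -3 0 5]) = 12
det = (+1)·(3)·(34) + (-1)·(1)·(-18) + (+1)·(-5)·(12) = 60

The determinant is 60.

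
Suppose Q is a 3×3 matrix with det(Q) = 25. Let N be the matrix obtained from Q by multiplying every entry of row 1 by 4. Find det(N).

|N| = 100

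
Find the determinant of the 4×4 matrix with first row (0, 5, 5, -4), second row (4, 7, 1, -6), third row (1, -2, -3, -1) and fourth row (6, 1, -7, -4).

Expand along row 1 (it has 1 zero):
  − (5) · M_12   where M_12 = det([4 1 -6; 1 -3 -1; 6 -7 -4]) = -48
  + (5) · M_13   where M_13 = det([4 7 -6; 1 -2 -1; 6 1 -4]) = -56
  − (-4) · M_14   where M_14 = det([4 7 1; 1 -2 -3; 6 1 -7]) = 4
det = (-1)·(5)·(-48) + (+1)·(5)·(-56) + (-1)·(-4)·(4) = -24

-24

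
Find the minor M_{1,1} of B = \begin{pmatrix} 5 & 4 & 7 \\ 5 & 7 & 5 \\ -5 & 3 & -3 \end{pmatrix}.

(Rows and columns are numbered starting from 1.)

The minor is -36.

Delete row 1 and column 1; the remaining 2×2 submatrix is [7 5; 3 -3].
Its determinant is 7·(-3) − 5·3 = -36.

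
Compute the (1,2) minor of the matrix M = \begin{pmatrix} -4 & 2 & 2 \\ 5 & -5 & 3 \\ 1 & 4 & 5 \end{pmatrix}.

22

Delete row 1 and column 2; the remaining 2×2 submatrix is [5 3; 1 5].
Its determinant is 5·5 − 3·1 = 22.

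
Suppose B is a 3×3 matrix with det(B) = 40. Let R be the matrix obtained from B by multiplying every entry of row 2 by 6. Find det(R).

|R| = 240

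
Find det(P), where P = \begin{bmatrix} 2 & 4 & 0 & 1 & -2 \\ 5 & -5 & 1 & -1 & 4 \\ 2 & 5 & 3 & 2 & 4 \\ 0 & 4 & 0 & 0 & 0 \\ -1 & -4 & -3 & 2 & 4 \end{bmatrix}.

Expand along row 4 (it has 4 zeros):
  + (4) · M_42   where M_42 = det([2 0 1 -2; 5 1 -1 4; 2 3 2 4; -1 -3 2 4]) = 354
det = (+1)·(4)·(354) = 1416

The determinant is 1416.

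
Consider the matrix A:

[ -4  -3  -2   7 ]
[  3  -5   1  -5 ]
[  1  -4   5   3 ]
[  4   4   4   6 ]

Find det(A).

det(A) = 1568

Expand along row 1:
  + (-4) · M_11   where M_11 = det([-5 1 -5; -4 5 3; 4 4 6]) = 126
  − (-3) · M_12   where M_12 = det([3 1 -5; 1 5 3; 4 4 6]) = 140
  + (-2) · M_13   where M_13 = det([3 -5 -5; 1 -4 3; 4 4 6]) = -238
  − (7) · M_14   where M_14 = det([3 -5 1; 1 -4 5; 4 4 4]) = -168
det = (+1)·(-4)·(126) + (-1)·(-3)·(140) + (+1)·(-2)·(-238) + (-1)·(7)·(-168) = 1568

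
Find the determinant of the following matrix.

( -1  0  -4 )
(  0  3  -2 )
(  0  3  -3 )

Expand along column 1:
  + (-1) · |3 -2; 3 -3| = (-1)·(-9 − (-6)) = 3

3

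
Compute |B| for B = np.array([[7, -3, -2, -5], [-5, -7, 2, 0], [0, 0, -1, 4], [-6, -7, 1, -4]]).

Expand along row 3 (it has 2 zeros):
  + (-1) · M_33   where M_33 = det([7 -3 -5; -5 -7 0; -6 -7 -4]) = 291
  − (4) · M_34   where M_34 = det([7 -3 -2; -5 -7 2; -6 -7 1]) = 84
det = (+1)·(-1)·(291) + (-1)·(4)·(84) = -627

|B| = -627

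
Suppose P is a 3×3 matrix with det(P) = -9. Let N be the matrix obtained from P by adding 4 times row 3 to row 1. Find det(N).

Adding a multiple of one row to another leaves the determinant unchanged.
det(N) = (1)·(-9) = -9

-9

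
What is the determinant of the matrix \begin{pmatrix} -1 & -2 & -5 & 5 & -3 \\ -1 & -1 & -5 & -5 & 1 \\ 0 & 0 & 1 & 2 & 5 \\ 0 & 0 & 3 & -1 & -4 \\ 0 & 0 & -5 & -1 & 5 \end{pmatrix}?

39

The matrix is block upper-triangular with a 2×2 block and a 3×3 block on the diagonal, so its determinant equals the product of the determinants of the diagonal blocks.
det of the 2×2 block = -1
det of the 3×3 block = -39
det = (-1)·(-39) = 39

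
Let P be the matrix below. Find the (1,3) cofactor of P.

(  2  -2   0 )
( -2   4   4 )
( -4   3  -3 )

10

Delete row 1 and column 3; the remaining 2×2 submatrix is [-2 4; -4 3].
Its determinant is (-2)·3 − 4·(-4) = 10.
The cofactor carries sign (−1)^(1+3) = +1, so C_{1,3} = +(10) = 10.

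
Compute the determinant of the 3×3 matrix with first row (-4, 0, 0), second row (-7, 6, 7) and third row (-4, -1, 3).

-100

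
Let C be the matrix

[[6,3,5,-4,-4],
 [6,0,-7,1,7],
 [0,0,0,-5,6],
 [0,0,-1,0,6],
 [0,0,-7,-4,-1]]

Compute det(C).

C is block upper-triangular with a 2×2 block and a 3×3 block on the diagonal, so its determinant equals the product of the determinants of the diagonal blocks.
det of the 2×2 block = -18
det of the 3×3 block = 239
det = (-18)·(239) = -4302

-4302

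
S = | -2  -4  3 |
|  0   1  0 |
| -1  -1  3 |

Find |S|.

det(S) = -3

Expand along row 2:
  + 1 · |-2 3; -1 3| = 1·(-6 − (-3)) = -3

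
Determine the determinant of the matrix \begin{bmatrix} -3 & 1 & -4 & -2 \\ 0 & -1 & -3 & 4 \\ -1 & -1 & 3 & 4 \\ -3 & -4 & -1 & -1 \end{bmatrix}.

Expand along row 2 (it has 1 zero):
  + (-1) · M_22   where M_22 = det([-3 -4 -2; -1 3 4; -3 -1 -1]) = 29
  − (-3) · M_23   where M_23 = det([-3 1 -2; -1 -1 4; -3 -4 -1]) = -66
  + (4) · M_24   where M_24 = det([-3 1 -4; -1 -1 3; -3 -4 -1]) = -53
det = (+1)·(-1)·(29) + (-1)·(-3)·(-66) + (+1)·(4)·(-53) = -439

-439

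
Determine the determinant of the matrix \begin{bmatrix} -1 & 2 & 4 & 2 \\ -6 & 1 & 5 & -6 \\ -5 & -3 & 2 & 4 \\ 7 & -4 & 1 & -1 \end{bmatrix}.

-2135

Expand along row 1:
  + (-1) · M_11   where M_11 = det([1 5 -6; -3 2 4; -4 1 -1]) = -131
  − (2) · M_12   where M_12 = det([-6 5 -6; -5 2 4; 7 1 -1]) = 265
  + (4) · M_13   where M_13 = det([-6 1 -6; -5 -3 4; 7 -4 -1]) = -337
  − (2) · M_14   where M_14 = det([-6 1 5; -5 -3 2; 7 -4 1]) = 194
det = (+1)·(-1)·(-131) + (-1)·(2)·(265) + (+1)·(4)·(-337) + (-1)·(2)·(194) = -2135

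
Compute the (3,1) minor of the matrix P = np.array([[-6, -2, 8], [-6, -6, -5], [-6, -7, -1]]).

Delete row 3 and column 1; the remaining 2×2 submatrix is [-2 8; -6 -5].
Its determinant is (-2)·(-5) − 8·(-6) = 58.

The minor is 58.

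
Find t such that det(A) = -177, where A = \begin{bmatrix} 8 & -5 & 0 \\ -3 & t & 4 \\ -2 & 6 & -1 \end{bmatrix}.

Expanding along the column containing t, det(A) is linear in t: det(A) = (-8)·t + (-137).
Set (-8)·t + (-137) = -177  ⇒  (-8)·t = -40  ⇒  t = 5.

t = 5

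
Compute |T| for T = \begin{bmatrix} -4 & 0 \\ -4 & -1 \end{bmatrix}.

4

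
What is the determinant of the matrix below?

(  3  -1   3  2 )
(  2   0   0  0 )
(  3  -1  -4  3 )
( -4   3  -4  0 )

-94

Expand along row 2 (it has 3 zeros):
  − (2) · M_21   where M_21 = det([-1 3 2; -1 -4 3; 3 -4 0]) = 47
det = (-1)·(2)·(47) = -94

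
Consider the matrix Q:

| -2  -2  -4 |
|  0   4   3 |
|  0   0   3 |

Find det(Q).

-24

Q is upper triangular, so det(Q) is the product of the diagonal entries:
det = (-2) · (4) · (3) = -24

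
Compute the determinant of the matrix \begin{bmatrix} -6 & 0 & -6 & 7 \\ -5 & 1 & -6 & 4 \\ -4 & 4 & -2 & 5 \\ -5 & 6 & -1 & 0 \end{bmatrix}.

274

Expand along row 1 (it has 1 zero):
  + (-6) · M_11   where M_11 = det([1 -6 4; 4 -2 5; 6 -1 0]) = -143
  + (-6) · M_13   where M_13 = det([-5 1 4; -4 4 5; -5 6 0]) = 109
  − (7) · M_14   where M_14 = det([-5 1 -6; -4 4 -2; -5 6 -1]) = -10
det = (+1)·(-6)·(-143) + (+1)·(-6)·(109) + (-1)·(7)·(-10) = 274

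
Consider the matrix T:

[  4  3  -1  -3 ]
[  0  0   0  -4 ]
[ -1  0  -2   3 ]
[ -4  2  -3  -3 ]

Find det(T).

-132

Expand along row 2 (it has 3 zeros):
  + (-4) · M_24   where M_24 = det([4 3 -1; -1 0 -2; -4 2 -3]) = 33
det = (+1)·(-4)·(33) = -132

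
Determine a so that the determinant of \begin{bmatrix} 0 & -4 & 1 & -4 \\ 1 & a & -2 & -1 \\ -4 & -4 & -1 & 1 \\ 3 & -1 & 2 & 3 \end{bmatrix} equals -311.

Expanding along the row containing a, det(M) is linear in a: det(M) = (35)·a + (-311).
Set (35)·a + (-311) = -311  ⇒  (35)·a = 0  ⇒  a = 0.

0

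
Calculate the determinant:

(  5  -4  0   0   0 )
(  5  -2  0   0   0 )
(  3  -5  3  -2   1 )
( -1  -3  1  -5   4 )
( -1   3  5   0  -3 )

240

The matrix is block lower-triangular with a 2×2 block and a 3×3 block on the diagonal, so its determinant equals the product of the determinants of the diagonal blocks.
det of the 2×2 block = 10
det of the 3×3 block = 24
det = (10)·(24) = 240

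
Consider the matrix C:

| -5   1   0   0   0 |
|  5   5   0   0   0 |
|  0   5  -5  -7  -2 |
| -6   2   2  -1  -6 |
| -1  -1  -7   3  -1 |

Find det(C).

C is block lower-triangular with a 2×2 block and a 3×3 block on the diagonal, so its determinant equals the product of the determinants of the diagonal blocks.
det of the 2×2 block = -30
det of the 3×3 block = -401
det = (-30)·(-401) = 12030

The determinant is 12030.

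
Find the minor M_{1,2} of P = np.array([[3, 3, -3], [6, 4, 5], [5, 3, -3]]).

The minor is -43.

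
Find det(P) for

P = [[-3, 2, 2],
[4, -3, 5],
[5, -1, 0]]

57

Expand along row 3:
  + 5 · |2 2; -3 5| = 5·(10 − (-6)) = 80
  − (-1) · |-3 2; 4 5| = −(-1)·(-15 − 8) = -23
Sum: (80) + (-23) = 57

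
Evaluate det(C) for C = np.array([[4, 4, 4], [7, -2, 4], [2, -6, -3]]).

84

Expand along row 1:
  + 4 · |-2 4; -6 -3| = 4·(6 − (-24)) = 120
  − 4 · |7 4; 2 -3| = −4·(-21 − 8) = 116
  + 4 · |7 -2; 2 -6| = 4·(-42 − (-4)) = -152
Sum: (120) + (116) + (-152) = 84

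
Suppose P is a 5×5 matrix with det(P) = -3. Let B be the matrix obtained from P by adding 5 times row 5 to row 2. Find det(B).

Adding a multiple of one row to another leaves the determinant unchanged.
det(B) = (1)·(-3) = -3

-3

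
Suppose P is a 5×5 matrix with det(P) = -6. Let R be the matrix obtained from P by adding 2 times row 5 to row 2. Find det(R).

Adding a multiple of one row to another leaves the determinant unchanged.
det(R) = (1)·(-6) = -6

det(R) = -6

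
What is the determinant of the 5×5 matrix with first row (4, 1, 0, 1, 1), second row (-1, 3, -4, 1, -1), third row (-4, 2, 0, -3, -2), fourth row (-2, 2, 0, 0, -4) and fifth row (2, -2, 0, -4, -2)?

The determinant is -1136.

Expand along column 3 (it has 4 zeros):
  − (-4) · M_23   where M_23 = det([4 1 1 1; -4 2 -3 -2; -2 2 0 -4; 2 -2 -4 -2]) = -284
det = (-1)·(-4)·(-284) = -1136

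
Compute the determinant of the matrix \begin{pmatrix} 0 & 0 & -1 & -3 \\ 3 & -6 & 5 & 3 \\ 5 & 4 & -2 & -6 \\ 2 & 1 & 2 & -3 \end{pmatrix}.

Expand along row 1 (it has 2 zeros):
  + (-1) · M_13   where M_13 = det([3 -6 3; 5 4 -6; 2 1 -3]) = -45
  − (-3) · M_14   where M_14 = det([3 -6 5; 5 4 -2; 2 1 2]) = 99
det = (+1)·(-1)·(-45) + (-1)·(-3)·(99) = 342

The determinant is 342.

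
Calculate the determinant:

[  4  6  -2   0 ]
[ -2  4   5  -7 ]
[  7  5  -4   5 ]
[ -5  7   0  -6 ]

478

Expand along row 1 (it has 1 zero):
  + (4) · M_11   where M_11 = det([4 5 -7; 5 -4 5; 7 0 -6]) = 225
  − (6) · M_12   where M_12 = det([-2 5 -7; 7 -4 5; -5 0 -6]) = 177
  + (-2) · M_13   where M_13 = det([-2 4 -7; 7 5 5; -5 7 -6]) = -320
det = (+1)·(4)·(225) + (-1)·(6)·(177) + (+1)·(-2)·(-320) = 478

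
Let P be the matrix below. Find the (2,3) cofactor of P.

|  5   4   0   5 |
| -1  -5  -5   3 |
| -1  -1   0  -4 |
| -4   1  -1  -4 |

The cofactor is -63.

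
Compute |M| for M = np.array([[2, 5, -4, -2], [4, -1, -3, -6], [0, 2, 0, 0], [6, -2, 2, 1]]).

The determinant is -252.

Expand along row 3 (it has 3 zeros):
  − (2) · M_32   where M_32 = det([2 -4 -2; 4 -3 -6; 6 2 1]) = 126
det = (-1)·(2)·(126) = -252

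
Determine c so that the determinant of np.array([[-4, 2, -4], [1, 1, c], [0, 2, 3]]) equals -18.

c = 1

Expanding along the row containing c, det(B) is linear in c: det(B) = (8)·c + (-26).
Set (8)·c + (-26) = -18  ⇒  (8)·c = 8  ⇒  c = 1.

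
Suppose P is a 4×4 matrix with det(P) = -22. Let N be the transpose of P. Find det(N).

det(Pᵀ) = det(P).
det(N) = (1)·(-22) = -22

-22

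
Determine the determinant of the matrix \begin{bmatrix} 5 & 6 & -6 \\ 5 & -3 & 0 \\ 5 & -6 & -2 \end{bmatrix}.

The determinant is 180.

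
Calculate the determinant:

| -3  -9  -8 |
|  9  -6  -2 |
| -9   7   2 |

-78

Expand along column 1:
  + (-3) · |-6 -2; 7 2| = (-3)·(-12 − (-14)) = -6
  − 9 · |-9 -8; 7 2| = −9·(-18 − (-56)) = -342
  + (-9) · |-9 -8; -6 -2| = (-9)·(18 − 48) = 270
Sum: (-6) + (-342) + (270) = -78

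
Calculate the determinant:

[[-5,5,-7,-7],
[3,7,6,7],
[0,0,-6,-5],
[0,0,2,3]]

400

The matrix is block upper-triangular with a 2×2 block and a 2×2 block on the diagonal, so its determinant equals the product of the determinants of the diagonal blocks.
det of the 2×2 block = -50
det of the 2×2 block = -8
det = (-50)·(-8) = 400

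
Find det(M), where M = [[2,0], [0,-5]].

det(M) = 2·(-5) − 0·0 = -10 − 0 = -10

The determinant is -10.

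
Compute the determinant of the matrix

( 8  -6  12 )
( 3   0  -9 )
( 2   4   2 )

576

Expand along row 2:
  − 3 · |-6 12; 4 2| = −3·(-12 − 48) = 180
  − (-9) · |8 -6; 2 4| = −(-9)·(32 − (-12)) = 396
Sum: (180) + (396) = 576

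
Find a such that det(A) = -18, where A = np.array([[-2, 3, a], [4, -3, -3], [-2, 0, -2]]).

a = 8

Expanding along the column containing a, det(A) is linear in a: det(A) = (-6)·a + (30).
Set (-6)·a + (30) = -18  ⇒  (-6)·a = -48  ⇒  a = 8.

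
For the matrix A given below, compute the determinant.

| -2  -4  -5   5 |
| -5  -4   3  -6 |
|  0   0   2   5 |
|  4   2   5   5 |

714

Expand along row 3 (it has 2 zeros):
  + (2) · M_33   where M_33 = det([-2 -4 5; -5 -4 -6; 4 2 5]) = 42
  − (5) · M_34   where M_34 = det([-2 -4 -5; -5 -4 3; 4 2 5]) = -126
det = (+1)·(2)·(42) + (-1)·(5)·(-126) = 714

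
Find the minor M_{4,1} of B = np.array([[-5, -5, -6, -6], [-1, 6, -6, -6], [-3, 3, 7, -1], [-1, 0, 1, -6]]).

-528

Delete row 4 and column 1; the remaining 3×3 submatrix is [-5 -6 -6; 6 -6 -6; 3 7 -1].
Its determinant is -528.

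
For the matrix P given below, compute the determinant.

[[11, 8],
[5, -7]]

det(P) = 11·(-7) − 8·5 = -77 − 40 = -117

The determinant is -117.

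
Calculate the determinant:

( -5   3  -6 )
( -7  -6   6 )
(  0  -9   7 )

Expand along row 3:
  − (-9) · |-5 -6; -7 6| = −(-9)·(-30 − 42) = -648
  + 7 · |-5 3; -7 -6| = 7·(30 − (-21)) = 357
Sum: (-648) + (357) = -291

The determinant is -291.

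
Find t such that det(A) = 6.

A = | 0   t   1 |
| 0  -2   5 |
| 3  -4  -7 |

0

Expanding along the column containing t, det(A) is linear in t: det(A) = (15)·t + (6).
Set (15)·t + (6) = 6  ⇒  (15)·t = 0  ⇒  t = 0.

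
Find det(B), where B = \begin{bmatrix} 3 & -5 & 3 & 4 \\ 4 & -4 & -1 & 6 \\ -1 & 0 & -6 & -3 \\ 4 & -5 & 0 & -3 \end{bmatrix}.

560

Expand along row 3 (it has 1 zero):
  + (-1) · M_31   where M_31 = det([-5 3 4; -4 -1 6; -5 0 -3]) = -161
  + (-6) · M_33   where M_33 = det([3 -5 4; 4 -4 6; 4 -5 -3]) = -70
  − (-3) · M_34   where M_34 = det([3 -5 3; 4 -4 -1; 4 -5 0]) = -7
det = (+1)·(-1)·(-161) + (+1)·(-6)·(-70) + (-1)·(-3)·(-7) = 560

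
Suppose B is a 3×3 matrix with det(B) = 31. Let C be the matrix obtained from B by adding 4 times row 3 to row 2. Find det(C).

31

Adding a multiple of one row to another leaves the determinant unchanged.
det(C) = (1)·(31) = 31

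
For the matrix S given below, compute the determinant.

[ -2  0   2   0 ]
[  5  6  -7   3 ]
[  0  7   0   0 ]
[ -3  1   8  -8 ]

Expand along row 3 (it has 3 zeros):
  − (7) · M_32   where M_32 = det([-2 2 0; 5 -7 3; -3 8 -8]) = -2
det = (-1)·(7)·(-2) = 14

|S| = 14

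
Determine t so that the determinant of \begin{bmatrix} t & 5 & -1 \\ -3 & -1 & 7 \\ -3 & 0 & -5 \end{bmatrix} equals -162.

Expanding along the column containing t, det(A) is linear in t: det(A) = (5)·t + (-177).
Set (5)·t + (-177) = -162  ⇒  (5)·t = 15  ⇒  t = 3.

t = 3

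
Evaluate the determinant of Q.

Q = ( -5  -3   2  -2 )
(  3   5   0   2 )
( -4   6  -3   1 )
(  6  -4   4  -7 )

-856

Expand along row 2 (it has 1 zero):
  − (3) · M_21   where M_21 = det([-3 2 -2; 6 -3 1; -4 4 -7]) = 1
  + (5) · M_22   where M_22 = det([-5 2 -2; -4 -3 1; 6 4 -7]) = -133
  + (2) · M_24   where M_24 = det([-5 -3 2; -4 6 -3; 6 -4 4]) = -94
det = (-1)·(3)·(1) + (+1)·(5)·(-133) + (+1)·(2)·(-94) = -856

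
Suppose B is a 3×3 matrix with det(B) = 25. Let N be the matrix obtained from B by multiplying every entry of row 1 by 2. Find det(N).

Scaling one row by 2 multiplies the determinant by 2.
det(N) = (2)·(25) = 50

|N| = 50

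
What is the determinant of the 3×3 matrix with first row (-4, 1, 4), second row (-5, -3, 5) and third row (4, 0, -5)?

The determinant is -17.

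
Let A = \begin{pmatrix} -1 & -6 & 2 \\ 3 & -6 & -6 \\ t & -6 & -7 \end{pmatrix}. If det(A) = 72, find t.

Expanding along the row containing t, det(A) is linear in t: det(A) = (48)·t + (-168).
Set (48)·t + (-168) = 72  ⇒  (48)·t = 240  ⇒  t = 5.

t = 5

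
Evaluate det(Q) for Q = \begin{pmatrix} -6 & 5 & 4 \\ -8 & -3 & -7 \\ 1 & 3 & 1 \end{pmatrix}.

Expand along column 1:
  + (-6) · |-3 -7; 3 1| = (-6)·(-3 − (-21)) = -108
  − (-8) · |5 4; 3 1| = −(-8)·(5 − 12) = -56
  + 1 · |5 4; -3 -7| = 1·(-35 − (-12)) = -23
Sum: (-108) + (-56) + (-23) = -187

-187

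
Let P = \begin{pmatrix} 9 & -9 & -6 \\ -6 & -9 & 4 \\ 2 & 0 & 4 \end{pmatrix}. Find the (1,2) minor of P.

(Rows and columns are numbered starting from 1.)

Delete row 1 and column 2; the remaining 2×2 submatrix is [-6 4; 2 4].
Its determinant is (-6)·4 − 4·2 = -32.

-32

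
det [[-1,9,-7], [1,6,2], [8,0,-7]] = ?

585

Expand along row 3:
  + 8 · |9 -7; 6 2| = 8·(18 − (-42)) = 480
  + (-7) · |-1 9; 1 6| = (-7)·(-6 − 9) = 105
Sum: (480) + (105) = 585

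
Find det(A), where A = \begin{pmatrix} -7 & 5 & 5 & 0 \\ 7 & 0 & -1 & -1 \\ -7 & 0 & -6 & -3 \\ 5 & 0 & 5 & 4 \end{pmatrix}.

355

Expand along column 2 (it has 3 zeros):
  − (5) · M_12   where M_12 = det([7 -1 -1; -7 -6 -3; 5 5 4]) = -71
det = (-1)·(5)·(-71) = 355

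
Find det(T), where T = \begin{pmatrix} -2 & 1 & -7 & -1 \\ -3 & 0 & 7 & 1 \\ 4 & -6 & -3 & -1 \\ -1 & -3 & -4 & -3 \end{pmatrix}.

Expand along row 2 (it has 1 zero):
  − (-3) · M_21   where M_21 = det([1 -7 -1; -6 -3 -1; -3 -4 -3]) = 95
  − (7) · M_23   where M_23 = det([-2 1 -1; 4 -6 -1; -1 -3 -3]) = 1
  + (1) · M_24   where M_24 = det([-2 1 -7; 4 -6 -3; -1 -3 -4]) = 115
det = (-1)·(-3)·(95) + (-1)·(7)·(1) + (+1)·(1)·(115) = 393

393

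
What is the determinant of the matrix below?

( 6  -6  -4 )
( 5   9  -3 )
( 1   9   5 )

Expand along column 1:
  + 6 · |9 -3; 9 5| = 6·(45 − (-27)) = 432
  − 5 · |-6 -4; 9 5| = −5·(-30 − (-36)) = -30
  + 1 · |-6 -4; 9 -3| = 1·(18 − (-36)) = 54
Sum: (432) + (-30) + (54) = 456

The determinant is 456.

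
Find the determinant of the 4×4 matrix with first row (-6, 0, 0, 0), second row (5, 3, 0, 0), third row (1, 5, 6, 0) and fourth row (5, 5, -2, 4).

The matrix is lower triangular, so the determinant is the product of the diagonal entries:
det = (-6) · (3) · (6) · (4) = -432

-432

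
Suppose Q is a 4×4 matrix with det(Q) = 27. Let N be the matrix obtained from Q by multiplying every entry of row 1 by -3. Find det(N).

|N| = -81

Scaling one row by -3 multiplies the determinant by -3.
det(N) = (-3)·(27) = -81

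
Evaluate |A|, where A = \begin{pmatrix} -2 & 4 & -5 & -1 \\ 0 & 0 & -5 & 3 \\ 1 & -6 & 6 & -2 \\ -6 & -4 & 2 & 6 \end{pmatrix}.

The determinant is 832.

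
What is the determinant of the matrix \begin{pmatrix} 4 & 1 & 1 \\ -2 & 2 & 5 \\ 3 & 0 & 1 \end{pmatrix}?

Expand along column 2:
  − 1 · |-2 5; 3 1| = −1·(-2 − 15) = 17
  + 2 · |4 1; 3 1| = 2·(4 − 3) = 2
Sum: (17) + (2) = 19

19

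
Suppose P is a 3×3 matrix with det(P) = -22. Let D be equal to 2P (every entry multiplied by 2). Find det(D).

-176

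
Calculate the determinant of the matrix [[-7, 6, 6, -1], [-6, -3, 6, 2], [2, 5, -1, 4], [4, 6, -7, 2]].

Expand along row 1:
  + (-7) · M_11   where M_11 = det([-3 6 2; 5 -1 4; 6 -7 2]) = -52
  − (6) · M_12   where M_12 = det([-6 6 2; 2 -1 4; 4 -7 2]) = -104
  + (6) · M_13   where M_13 = det([-6 -3 2; 2 5 4; 4 6 2]) = 32
  − (-1) · M_14   where M_14 = det([-6 -3 6; 2 5 -1; 4 6 -7]) = 96
det = (+1)·(-7)·(-52) + (-1)·(6)·(-104) + (+1)·(6)·(32) + (-1)·(-1)·(96) = 1276

1276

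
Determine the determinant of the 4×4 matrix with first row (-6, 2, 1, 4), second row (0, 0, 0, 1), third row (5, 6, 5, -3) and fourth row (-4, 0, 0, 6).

The determinant is -16.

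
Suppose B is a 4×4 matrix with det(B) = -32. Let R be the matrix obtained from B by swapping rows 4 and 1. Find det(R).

32

Swapping two rows multiplies the determinant by −1.
det(R) = (-1)·(-32) = 32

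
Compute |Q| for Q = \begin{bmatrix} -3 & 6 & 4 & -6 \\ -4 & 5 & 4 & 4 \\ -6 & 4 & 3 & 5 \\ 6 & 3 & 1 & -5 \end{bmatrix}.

The determinant is -244.

Expand along row 1:
  + (-3) · M_11   where M_11 = det([5 4 4; 4 3 5; 3 1 -5]) = 20
  − (6) · M_12   where M_12 = det([-4 4 4; -6 3 5; 6 1 -5]) = -16
  + (4) · M_13   where M_13 = det([-4 5 4; -6 4 5; 6 3 -5]) = -28
  − (-6) · M_14   where M_14 = det([-4 5 4; -6 4 3; 6 3 1]) = -28
det = (+1)·(-3)·(20) + (-1)·(6)·(-16) + (+1)·(4)·(-28) + (-1)·(-6)·(-28) = -244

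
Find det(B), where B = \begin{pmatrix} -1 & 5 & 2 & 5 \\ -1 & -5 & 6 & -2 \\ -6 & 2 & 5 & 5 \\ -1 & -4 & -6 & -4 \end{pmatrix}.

|B| = -135

Expand along row 1:
  + (-1) · M_11   where M_11 = det([-5 6 -2; 2 5 5; -4 -6 -4]) = -138
  − (5) · M_12   where M_12 = det([-1 6 -2; -6 5 5; -1 -6 -4]) = -266
  + (2) · M_13   where M_13 = det([-1 -5 -2; -6 2 5; -1 -4 -4]) = 81
  − (5) · M_14   where M_14 = det([-1 -5 6; -6 2 5; -1 -4 -6]) = 353
det = (+1)·(-1)·(-138) + (-1)·(5)·(-266) + (+1)·(2)·(81) + (-1)·(5)·(353) = -135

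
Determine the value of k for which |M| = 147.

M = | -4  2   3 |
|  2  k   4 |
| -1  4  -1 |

Expanding along the column containing k, det(M) is linear in k: det(M) = (7)·k + (84).
Set (7)·k + (84) = 147  ⇒  (7)·k = 63  ⇒  k = 9.

9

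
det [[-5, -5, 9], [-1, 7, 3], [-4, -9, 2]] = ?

Expand along row 1:
  + (-5) · |7 3; -9 2| = (-5)·(14 − (-27)) = -205
  − (-5) · |-1 3; -4 2| = −(-5)·(-2 − (-12)) = 50
  + 9 · |-1 7; -4 -9| = 9·(9 − (-28)) = 333
Sum: (-205) + (50) + (333) = 178

178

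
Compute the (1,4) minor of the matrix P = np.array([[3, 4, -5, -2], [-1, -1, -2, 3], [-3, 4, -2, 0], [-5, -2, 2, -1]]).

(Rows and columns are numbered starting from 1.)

Delete row 1 and column 4; the remaining 3×3 submatrix is [-1 -1 -2; -3 4 -2; -5 -2 2].
Its determinant is -72.

-72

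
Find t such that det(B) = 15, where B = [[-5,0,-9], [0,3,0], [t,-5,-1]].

Expanding along the row containing t, det(B) is linear in t: det(B) = (27)·t + (15).
Set (27)·t + (15) = 15  ⇒  (27)·t = 0  ⇒  t = 0.

t = 0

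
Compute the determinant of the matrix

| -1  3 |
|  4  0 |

-12

det = (-1)·0 − 3·4 = 0 − 12 = -12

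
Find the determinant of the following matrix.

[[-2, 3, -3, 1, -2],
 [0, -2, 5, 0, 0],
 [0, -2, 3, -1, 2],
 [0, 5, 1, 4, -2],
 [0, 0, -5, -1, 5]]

138

Expand along column 1 (it has 4 zeros):
  + (-2) · M_11   where M_11 = det([-2 5 0 0; -2 3 -1 2; 5 1 4 -2; 0 -5 -1 5]) = -69
det = (+1)·(-2)·(-69) = 138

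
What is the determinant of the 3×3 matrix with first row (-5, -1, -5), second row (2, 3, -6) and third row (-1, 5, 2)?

Expand along row 1:
  + (-5) · |3 -6; 5 2| = (-5)·(6 − (-30)) = -180
  − (-1) · |2 -6; -1 2| = −(-1)·(4 − 6) = -2
  + (-5) · |2 3; -1 5| = (-5)·(10 − (-3)) = -65
Sum: (-180) + (-2) + (-65) = -247

-247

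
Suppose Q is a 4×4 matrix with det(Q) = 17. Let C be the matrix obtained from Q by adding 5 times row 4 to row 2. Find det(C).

Adding a multiple of one row to another leaves the determinant unchanged.
det(C) = (1)·(17) = 17

|C| = 17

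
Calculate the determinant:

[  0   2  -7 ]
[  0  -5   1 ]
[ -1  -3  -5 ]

33

Expand along column 1:
  + (-1) · |2 -7; -5 1| = (-1)·(2 − 35) = 33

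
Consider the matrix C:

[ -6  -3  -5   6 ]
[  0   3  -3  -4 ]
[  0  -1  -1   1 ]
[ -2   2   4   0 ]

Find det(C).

Expand along column 1 (it has 2 zeros):
  + (-6) · M_11   where M_11 = det([3 -3 -4; -1 -1 1; 2 4 0]) = -10
  − (-2) · M_41   where M_41 = det([-3 -5 6; 3 -3 -4; -1 -1 1]) = -20
det = (+1)·(-6)·(-10) + (-1)·(-2)·(-20) = 20

20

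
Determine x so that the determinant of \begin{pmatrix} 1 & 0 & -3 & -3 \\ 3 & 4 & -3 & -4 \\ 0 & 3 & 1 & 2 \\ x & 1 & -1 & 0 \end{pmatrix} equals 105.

Expanding along the row containing x, det(B) is linear in x: det(B) = (-21)·x + (0).
Set (-21)·x + (0) = 105  ⇒  (-21)·x = 105  ⇒  x = -5.

-5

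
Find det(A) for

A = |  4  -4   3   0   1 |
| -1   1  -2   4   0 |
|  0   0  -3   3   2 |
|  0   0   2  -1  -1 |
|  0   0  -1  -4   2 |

A is block upper-triangular with a 2×2 block and a 3×3 block on the diagonal, so its determinant equals the product of the determinants of the diagonal blocks.
det of the 2×2 block = 0
det of the 3×3 block = -9
det = (0)·(-9) = 0

det(A) = 0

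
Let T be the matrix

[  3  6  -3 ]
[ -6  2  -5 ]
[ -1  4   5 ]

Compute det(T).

Expand along column 1:
  + 3 · |2 -5; 4 5| = 3·(10 − (-20)) = 90
  − (-6) · |6 -3; 4 5| = −(-6)·(30 − (-12)) = 252
  + (-1) · |6 -3; 2 -5| = (-1)·(-30 − (-6)) = 24
Sum: (90) + (252) + (24) = 366

366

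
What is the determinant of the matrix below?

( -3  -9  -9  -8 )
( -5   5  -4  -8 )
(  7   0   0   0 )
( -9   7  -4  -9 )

The determinant is -7.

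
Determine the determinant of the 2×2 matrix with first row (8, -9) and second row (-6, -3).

The determinant is -78.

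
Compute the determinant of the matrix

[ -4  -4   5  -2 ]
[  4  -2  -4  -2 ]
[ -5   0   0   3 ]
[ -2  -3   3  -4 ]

Expand along row 3 (it has 2 zeros):
  + (-5) · M_31   where M_31 = det([-4 5 -2; -2 -4 -2; -3 3 -4]) = -62
  − (3) · M_34   where M_34 = det([-4 -4 5; 4 -2 -4; -2 -3 3]) = 8
det = (+1)·(-5)·(-62) + (-1)·(3)·(8) = 286

286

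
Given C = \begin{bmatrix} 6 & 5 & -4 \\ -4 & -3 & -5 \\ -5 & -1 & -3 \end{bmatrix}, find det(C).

Expand along row 1:
  + 6 · |-3 -5; -1 -3| = 6·(9 − 5) = 24
  − 5 · |-4 -5; -5 -3| = −5·(12 − 25) = 65
  + (-4) · |-4 -3; -5 -1| = (-4)·(4 − 15) = 44
Sum: (24) + (65) + (44) = 133

det(C) = 133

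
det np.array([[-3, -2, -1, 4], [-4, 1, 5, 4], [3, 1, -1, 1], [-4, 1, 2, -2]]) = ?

Expand along row 1:
  + (-3) · M_11   where M_11 = det([1 5 4; 1 -1 1; 1 2 -2]) = 27
  − (-2) · M_12   where M_12 = det([-4 5 4; 3 -1 1; -4 2 -2]) = 18
  + (-1) · M_13   where M_13 = det([-4 1 4; 3 1 1; -4 1 -2]) = 42
  − (4) · M_14   where M_14 = det([-4 1 5; 3 1 -1; -4 1 2]) = 21
det = (+1)·(-3)·(27) + (-1)·(-2)·(18) + (+1)·(-1)·(42) + (-1)·(4)·(21) = -171

-171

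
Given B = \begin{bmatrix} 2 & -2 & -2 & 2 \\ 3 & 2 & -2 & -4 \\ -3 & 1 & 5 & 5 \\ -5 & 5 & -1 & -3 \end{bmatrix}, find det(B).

Expand along row 1:
  + (2) · M_11   where M_11 = det([2 -2 -4; 1 5 5; 5 -1 -3]) = 28
  − (-2) · M_12   where M_12 = det([3 -2 -4; -3 5 5; -5 -1 -3]) = -74
  + (-2) · M_13   where M_13 = det([3 2 -4; -3 1 5; -5 5 -3]) = -112
  − (2) · M_14   where M_14 = det([3 2 -2; -3 1 5; -5 5 -1]) = -114
det = (+1)·(2)·(28) + (-1)·(-2)·(-74) + (+1)·(-2)·(-112) + (-1)·(2)·(-114) = 360

The determinant is 360.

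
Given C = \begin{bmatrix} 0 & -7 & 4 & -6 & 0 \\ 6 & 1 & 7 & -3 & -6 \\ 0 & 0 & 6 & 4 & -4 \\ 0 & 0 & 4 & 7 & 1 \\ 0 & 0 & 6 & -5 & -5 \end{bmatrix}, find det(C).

C is block upper-triangular with a 2×2 block and a 3×3 block on the diagonal, so its determinant equals the product of the determinants of the diagonal blocks.
det of the 2×2 block = 42
det of the 3×3 block = 172
det = (42)·(172) = 7224

|C| = 7224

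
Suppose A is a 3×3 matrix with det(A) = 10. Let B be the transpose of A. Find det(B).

det(Aᵀ) = det(A).
det(B) = (1)·(10) = 10

|B| = 10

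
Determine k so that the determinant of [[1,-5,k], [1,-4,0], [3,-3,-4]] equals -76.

Expanding along the row containing k, det(M) is linear in k: det(M) = (9)·k + (-4).
Set (9)·k + (-4) = -76  ⇒  (9)·k = -72  ⇒  k = -8.

-8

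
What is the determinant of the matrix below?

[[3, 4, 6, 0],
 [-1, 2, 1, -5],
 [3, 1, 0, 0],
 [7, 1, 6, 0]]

390

Expand along column 4 (it has 3 zeros):
  + (-5) · M_24   where M_24 = det([3 4 6; 3 1 0; 7 1 6]) = -78
det = (+1)·(-5)·(-78) = 390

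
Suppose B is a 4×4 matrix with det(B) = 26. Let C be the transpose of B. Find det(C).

det(Bᵀ) = det(B).
det(C) = (1)·(26) = 26

The determinant is 26.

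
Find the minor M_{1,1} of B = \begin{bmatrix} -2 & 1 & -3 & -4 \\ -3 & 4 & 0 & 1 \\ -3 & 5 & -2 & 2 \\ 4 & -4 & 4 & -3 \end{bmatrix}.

Delete row 1 and column 1; the remaining 3×3 submatrix is [4 0 1; 5 -2 2; -4 4 -3].
Its determinant is 4.

The minor is 4.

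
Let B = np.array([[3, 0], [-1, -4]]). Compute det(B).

det(B) = -12

det(B) = 3·(-4) − 0·(-1) = -12 − 0 = -12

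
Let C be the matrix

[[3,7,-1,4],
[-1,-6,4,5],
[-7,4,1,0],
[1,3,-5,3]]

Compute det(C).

Expand along row 3 (it has 1 zero):
  + (-7) · M_31   where M_31 = det([7 -1 4; -6 4 5; 3 -5 3]) = 298
  − (4) · M_32   where M_32 = det([3 -1 4; -1 4 5; 1 -5 3]) = 107
  + (1) · M_33   where M_33 = det([3 7 4; -1 -6 5; 1 3 3]) = -31
det = (+1)·(-7)·(298) + (-1)·(4)·(107) + (+1)·(1)·(-31) = -2545

The determinant is -2545.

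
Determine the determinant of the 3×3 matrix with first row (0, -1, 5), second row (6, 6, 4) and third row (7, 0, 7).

-196

Expand along column 1:
  − 6 · |-1 5; 0 7| = −6·(-7 − 0) = 42
  + 7 · |-1 5; 6 4| = 7·(-4 − 30) = -238
Sum: (42) + (-238) = -196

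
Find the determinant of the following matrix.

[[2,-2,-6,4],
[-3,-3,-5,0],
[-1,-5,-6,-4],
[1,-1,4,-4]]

-312

Expand along row 2 (it has 1 zero):
  − (-3) · M_21   where M_21 = det([-2 -6 4; -5 -6 -4; -1 4 -4]) = -88
  + (-3) · M_22   where M_22 = det([2 -6 4; -1 -6 -4; 1 4 -4]) = 136
  − (-5) · M_23   where M_23 = det([2 -2 4; -1 -5 -4; 1 -1 -4]) = 72
det = (-1)·(-3)·(-88) + (+1)·(-3)·(136) + (-1)·(-5)·(72) = -312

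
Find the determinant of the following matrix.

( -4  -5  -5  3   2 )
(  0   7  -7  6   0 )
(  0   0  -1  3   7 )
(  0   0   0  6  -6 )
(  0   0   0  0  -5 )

The determinant is -840.

The matrix is upper triangular, so the determinant is the product of the diagonal entries:
det = (-4) · (7) · (-1) · (6) · (-5) = -840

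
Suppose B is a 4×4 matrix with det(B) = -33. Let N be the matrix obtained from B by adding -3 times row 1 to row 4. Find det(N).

The determinant is -33.

Adding a multiple of one row to another leaves the determinant unchanged.
det(N) = (1)·(-33) = -33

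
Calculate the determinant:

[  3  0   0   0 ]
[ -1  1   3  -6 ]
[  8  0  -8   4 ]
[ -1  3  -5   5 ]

Expand along row 1 (it has 3 zeros):
  + (3) · M_11   where M_11 = det([1 3 -6; 0 -8 4; 3 -5 5]) = -128
det = (+1)·(3)·(-128) = -384

The determinant is -384.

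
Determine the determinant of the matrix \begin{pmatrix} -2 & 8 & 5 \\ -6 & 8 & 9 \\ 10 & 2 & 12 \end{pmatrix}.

The determinant is 680.

Expand along column 1:
  + (-2) · |8 9; 2 12| = (-2)·(96 − 18) = -156
  − (-6) · |8 5; 2 12| = −(-6)·(96 − 10) = 516
  + 10 · |8 5; 8 9| = 10·(72 − 40) = 320
Sum: (-156) + (516) + (320) = 680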